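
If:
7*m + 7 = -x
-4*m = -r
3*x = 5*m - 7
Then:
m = -7/13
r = -28/13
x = -42/13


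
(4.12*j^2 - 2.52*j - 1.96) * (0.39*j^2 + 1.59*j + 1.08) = 1.6068*j^4 + 5.568*j^3 - 0.3216*j^2 - 5.838*j - 2.1168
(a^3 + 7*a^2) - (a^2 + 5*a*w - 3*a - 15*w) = a^3 + 6*a^2 - 5*a*w + 3*a + 15*w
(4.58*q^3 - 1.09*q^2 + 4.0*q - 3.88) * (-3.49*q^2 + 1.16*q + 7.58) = -15.9842*q^5 + 9.1169*q^4 + 19.492*q^3 + 9.919*q^2 + 25.8192*q - 29.4104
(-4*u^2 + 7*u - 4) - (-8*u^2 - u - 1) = 4*u^2 + 8*u - 3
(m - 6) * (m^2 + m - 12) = m^3 - 5*m^2 - 18*m + 72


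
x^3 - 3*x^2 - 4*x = x*(x - 4)*(x + 1)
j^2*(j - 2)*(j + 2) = j^4 - 4*j^2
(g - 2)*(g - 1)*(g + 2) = g^3 - g^2 - 4*g + 4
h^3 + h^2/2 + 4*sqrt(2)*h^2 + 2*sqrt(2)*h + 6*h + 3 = (h + 1/2)*(h + sqrt(2))*(h + 3*sqrt(2))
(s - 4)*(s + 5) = s^2 + s - 20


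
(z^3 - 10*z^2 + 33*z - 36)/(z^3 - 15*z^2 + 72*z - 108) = (z^2 - 7*z + 12)/(z^2 - 12*z + 36)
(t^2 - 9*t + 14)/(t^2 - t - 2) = (t - 7)/(t + 1)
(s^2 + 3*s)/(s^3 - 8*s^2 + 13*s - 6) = s*(s + 3)/(s^3 - 8*s^2 + 13*s - 6)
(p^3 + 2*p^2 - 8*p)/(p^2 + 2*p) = (p^2 + 2*p - 8)/(p + 2)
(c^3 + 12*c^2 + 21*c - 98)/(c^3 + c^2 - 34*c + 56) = (c + 7)/(c - 4)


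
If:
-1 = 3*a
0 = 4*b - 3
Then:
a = -1/3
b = 3/4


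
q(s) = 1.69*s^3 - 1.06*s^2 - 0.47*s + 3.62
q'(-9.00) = 429.28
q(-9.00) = -1310.02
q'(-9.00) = 429.28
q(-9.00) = -1310.02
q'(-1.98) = 23.60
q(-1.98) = -12.72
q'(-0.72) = 3.68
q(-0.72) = 2.78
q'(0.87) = 1.52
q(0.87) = 3.52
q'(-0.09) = -0.24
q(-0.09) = 3.65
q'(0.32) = -0.63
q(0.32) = 3.42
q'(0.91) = 1.80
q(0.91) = 3.59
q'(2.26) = 20.63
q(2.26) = 16.65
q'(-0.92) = 5.77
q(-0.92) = 1.84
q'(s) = 5.07*s^2 - 2.12*s - 0.47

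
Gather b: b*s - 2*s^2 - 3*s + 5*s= b*s - 2*s^2 + 2*s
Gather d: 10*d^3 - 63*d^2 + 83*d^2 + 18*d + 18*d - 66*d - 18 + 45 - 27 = 10*d^3 + 20*d^2 - 30*d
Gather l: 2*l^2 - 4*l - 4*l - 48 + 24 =2*l^2 - 8*l - 24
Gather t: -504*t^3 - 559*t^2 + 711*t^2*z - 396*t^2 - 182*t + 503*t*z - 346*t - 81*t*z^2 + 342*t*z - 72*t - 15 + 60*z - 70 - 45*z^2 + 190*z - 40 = -504*t^3 + t^2*(711*z - 955) + t*(-81*z^2 + 845*z - 600) - 45*z^2 + 250*z - 125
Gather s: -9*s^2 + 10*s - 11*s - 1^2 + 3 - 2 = -9*s^2 - s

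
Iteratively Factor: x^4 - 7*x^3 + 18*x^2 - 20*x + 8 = (x - 2)*(x^3 - 5*x^2 + 8*x - 4) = (x - 2)^2*(x^2 - 3*x + 2) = (x - 2)^2*(x - 1)*(x - 2)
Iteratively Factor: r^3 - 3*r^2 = (r - 3)*(r^2) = r*(r - 3)*(r)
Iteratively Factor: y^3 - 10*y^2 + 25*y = (y - 5)*(y^2 - 5*y) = (y - 5)^2*(y)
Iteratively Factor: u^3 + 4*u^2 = (u)*(u^2 + 4*u) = u*(u + 4)*(u)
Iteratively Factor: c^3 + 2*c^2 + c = (c + 1)*(c^2 + c) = (c + 1)^2*(c)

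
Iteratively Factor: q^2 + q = (q + 1)*(q)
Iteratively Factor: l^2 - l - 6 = (l - 3)*(l + 2)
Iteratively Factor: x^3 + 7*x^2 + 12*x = (x)*(x^2 + 7*x + 12) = x*(x + 3)*(x + 4)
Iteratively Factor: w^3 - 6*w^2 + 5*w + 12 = (w - 4)*(w^2 - 2*w - 3) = (w - 4)*(w - 3)*(w + 1)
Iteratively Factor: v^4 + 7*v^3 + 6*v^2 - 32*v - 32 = (v + 4)*(v^3 + 3*v^2 - 6*v - 8) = (v + 1)*(v + 4)*(v^2 + 2*v - 8) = (v - 2)*(v + 1)*(v + 4)*(v + 4)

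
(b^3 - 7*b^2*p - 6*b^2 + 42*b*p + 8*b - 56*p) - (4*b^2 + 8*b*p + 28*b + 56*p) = b^3 - 7*b^2*p - 10*b^2 + 34*b*p - 20*b - 112*p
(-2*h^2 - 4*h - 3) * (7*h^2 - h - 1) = -14*h^4 - 26*h^3 - 15*h^2 + 7*h + 3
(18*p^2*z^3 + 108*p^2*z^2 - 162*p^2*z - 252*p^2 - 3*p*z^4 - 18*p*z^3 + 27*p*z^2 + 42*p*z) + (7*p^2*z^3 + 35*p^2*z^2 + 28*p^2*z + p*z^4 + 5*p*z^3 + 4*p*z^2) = 25*p^2*z^3 + 143*p^2*z^2 - 134*p^2*z - 252*p^2 - 2*p*z^4 - 13*p*z^3 + 31*p*z^2 + 42*p*z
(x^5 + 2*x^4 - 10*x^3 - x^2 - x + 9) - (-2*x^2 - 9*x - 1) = x^5 + 2*x^4 - 10*x^3 + x^2 + 8*x + 10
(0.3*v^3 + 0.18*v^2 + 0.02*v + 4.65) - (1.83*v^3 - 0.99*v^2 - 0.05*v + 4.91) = -1.53*v^3 + 1.17*v^2 + 0.07*v - 0.26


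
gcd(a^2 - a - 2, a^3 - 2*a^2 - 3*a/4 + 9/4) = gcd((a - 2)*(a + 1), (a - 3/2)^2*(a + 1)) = a + 1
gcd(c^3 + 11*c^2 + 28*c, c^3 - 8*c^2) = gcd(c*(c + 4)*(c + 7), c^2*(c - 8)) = c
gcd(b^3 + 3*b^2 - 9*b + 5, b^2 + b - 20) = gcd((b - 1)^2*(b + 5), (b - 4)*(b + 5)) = b + 5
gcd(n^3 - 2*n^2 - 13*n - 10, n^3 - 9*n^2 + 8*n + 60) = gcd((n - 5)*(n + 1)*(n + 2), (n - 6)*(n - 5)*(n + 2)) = n^2 - 3*n - 10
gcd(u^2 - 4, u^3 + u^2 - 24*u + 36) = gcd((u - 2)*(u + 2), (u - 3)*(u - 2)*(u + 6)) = u - 2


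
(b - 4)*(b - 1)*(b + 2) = b^3 - 3*b^2 - 6*b + 8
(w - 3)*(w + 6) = w^2 + 3*w - 18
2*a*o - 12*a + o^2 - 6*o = (2*a + o)*(o - 6)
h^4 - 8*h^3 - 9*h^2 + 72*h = h*(h - 8)*(h - 3)*(h + 3)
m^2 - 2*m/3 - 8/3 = (m - 2)*(m + 4/3)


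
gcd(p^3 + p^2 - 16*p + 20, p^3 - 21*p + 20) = p + 5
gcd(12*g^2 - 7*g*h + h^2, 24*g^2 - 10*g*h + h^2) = 4*g - h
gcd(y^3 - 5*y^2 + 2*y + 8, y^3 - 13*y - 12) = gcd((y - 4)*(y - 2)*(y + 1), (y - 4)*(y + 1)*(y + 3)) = y^2 - 3*y - 4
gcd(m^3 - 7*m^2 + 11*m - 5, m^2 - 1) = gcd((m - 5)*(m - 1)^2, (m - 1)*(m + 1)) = m - 1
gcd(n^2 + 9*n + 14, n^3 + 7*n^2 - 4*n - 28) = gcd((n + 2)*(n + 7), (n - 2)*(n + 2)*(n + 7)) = n^2 + 9*n + 14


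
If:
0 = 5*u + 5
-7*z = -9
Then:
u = -1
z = 9/7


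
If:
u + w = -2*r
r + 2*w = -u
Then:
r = w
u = -3*w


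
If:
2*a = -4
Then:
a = -2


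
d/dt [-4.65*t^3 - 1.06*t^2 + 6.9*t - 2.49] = -13.95*t^2 - 2.12*t + 6.9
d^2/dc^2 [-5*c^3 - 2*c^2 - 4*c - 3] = -30*c - 4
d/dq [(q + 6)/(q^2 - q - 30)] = (q^2 - q - (q + 6)*(2*q - 1) - 30)/(-q^2 + q + 30)^2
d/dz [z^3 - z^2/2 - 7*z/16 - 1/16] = 3*z^2 - z - 7/16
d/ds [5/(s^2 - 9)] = -10*s/(s^2 - 9)^2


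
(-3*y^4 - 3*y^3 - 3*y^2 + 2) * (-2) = 6*y^4 + 6*y^3 + 6*y^2 - 4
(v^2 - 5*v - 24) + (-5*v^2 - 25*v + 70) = -4*v^2 - 30*v + 46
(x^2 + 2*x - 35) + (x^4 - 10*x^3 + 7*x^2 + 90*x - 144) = x^4 - 10*x^3 + 8*x^2 + 92*x - 179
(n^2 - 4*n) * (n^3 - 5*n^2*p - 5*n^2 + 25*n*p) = n^5 - 5*n^4*p - 9*n^4 + 45*n^3*p + 20*n^3 - 100*n^2*p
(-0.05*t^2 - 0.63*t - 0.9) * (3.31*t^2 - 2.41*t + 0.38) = -0.1655*t^4 - 1.9648*t^3 - 1.4797*t^2 + 1.9296*t - 0.342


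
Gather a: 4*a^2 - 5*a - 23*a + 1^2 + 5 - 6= 4*a^2 - 28*a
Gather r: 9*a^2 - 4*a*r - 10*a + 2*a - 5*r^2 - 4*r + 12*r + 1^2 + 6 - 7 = 9*a^2 - 8*a - 5*r^2 + r*(8 - 4*a)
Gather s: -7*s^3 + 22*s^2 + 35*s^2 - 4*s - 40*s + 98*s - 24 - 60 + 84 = -7*s^3 + 57*s^2 + 54*s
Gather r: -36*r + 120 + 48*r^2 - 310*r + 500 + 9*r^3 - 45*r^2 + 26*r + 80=9*r^3 + 3*r^2 - 320*r + 700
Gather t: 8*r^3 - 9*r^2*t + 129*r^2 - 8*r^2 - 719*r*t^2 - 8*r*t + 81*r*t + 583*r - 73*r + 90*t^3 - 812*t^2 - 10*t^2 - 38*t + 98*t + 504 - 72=8*r^3 + 121*r^2 + 510*r + 90*t^3 + t^2*(-719*r - 822) + t*(-9*r^2 + 73*r + 60) + 432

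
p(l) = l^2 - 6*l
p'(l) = 2*l - 6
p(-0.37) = 2.36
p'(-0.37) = -6.74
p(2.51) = -8.76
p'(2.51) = -0.98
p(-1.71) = 13.18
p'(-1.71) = -9.42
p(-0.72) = 4.84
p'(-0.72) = -7.44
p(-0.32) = 2.02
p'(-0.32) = -6.64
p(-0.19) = 1.18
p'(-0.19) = -6.38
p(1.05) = -5.20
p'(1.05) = -3.90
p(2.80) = -8.96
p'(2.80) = -0.40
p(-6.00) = 72.00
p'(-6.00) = -18.00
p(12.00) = 72.00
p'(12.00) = 18.00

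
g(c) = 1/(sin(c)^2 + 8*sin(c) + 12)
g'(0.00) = -0.06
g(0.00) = 0.08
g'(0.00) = -0.06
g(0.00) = 0.08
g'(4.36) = 0.07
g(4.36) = 0.19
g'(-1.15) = -0.08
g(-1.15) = 0.18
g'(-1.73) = 0.04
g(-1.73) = 0.20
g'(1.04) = -0.01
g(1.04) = 0.05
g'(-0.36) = -0.08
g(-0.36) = 0.11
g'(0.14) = -0.05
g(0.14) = 0.08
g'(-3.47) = 0.04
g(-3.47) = 0.07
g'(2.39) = 0.02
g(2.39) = 0.06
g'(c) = (-2*sin(c)*cos(c) - 8*cos(c))/(sin(c)^2 + 8*sin(c) + 12)^2 = -2*(sin(c) + 4)*cos(c)/(sin(c)^2 + 8*sin(c) + 12)^2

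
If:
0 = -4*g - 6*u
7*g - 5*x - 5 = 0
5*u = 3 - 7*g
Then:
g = 9/11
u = -6/11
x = 8/55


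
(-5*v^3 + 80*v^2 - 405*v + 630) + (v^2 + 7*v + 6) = -5*v^3 + 81*v^2 - 398*v + 636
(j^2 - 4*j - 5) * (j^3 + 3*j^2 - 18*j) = j^5 - j^4 - 35*j^3 + 57*j^2 + 90*j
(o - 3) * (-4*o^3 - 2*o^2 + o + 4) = -4*o^4 + 10*o^3 + 7*o^2 + o - 12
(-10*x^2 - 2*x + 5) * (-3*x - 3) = 30*x^3 + 36*x^2 - 9*x - 15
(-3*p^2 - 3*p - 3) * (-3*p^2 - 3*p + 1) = 9*p^4 + 18*p^3 + 15*p^2 + 6*p - 3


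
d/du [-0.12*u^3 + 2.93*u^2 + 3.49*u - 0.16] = -0.36*u^2 + 5.86*u + 3.49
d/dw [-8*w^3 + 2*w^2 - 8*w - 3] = -24*w^2 + 4*w - 8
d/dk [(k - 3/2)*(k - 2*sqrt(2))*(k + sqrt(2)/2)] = 3*k^2 - 3*sqrt(2)*k - 3*k - 2 + 9*sqrt(2)/4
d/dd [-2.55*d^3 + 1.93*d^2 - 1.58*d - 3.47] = -7.65*d^2 + 3.86*d - 1.58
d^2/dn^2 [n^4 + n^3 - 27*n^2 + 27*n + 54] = 12*n^2 + 6*n - 54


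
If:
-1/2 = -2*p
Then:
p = 1/4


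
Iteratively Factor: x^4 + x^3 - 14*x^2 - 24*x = (x - 4)*(x^3 + 5*x^2 + 6*x) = x*(x - 4)*(x^2 + 5*x + 6) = x*(x - 4)*(x + 3)*(x + 2)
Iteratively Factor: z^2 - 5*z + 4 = (z - 1)*(z - 4)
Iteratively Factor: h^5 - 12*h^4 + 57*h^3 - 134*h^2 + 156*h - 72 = (h - 3)*(h^4 - 9*h^3 + 30*h^2 - 44*h + 24) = (h - 3)^2*(h^3 - 6*h^2 + 12*h - 8) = (h - 3)^2*(h - 2)*(h^2 - 4*h + 4) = (h - 3)^2*(h - 2)^2*(h - 2)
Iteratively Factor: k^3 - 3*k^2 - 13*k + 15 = (k - 5)*(k^2 + 2*k - 3) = (k - 5)*(k - 1)*(k + 3)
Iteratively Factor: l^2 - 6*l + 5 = (l - 5)*(l - 1)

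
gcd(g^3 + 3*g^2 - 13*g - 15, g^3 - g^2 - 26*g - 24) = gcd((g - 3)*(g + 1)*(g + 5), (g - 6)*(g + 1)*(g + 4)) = g + 1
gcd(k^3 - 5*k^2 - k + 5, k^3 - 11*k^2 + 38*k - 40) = k - 5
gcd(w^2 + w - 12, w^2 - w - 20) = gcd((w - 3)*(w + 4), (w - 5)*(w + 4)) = w + 4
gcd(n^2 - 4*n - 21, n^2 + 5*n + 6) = n + 3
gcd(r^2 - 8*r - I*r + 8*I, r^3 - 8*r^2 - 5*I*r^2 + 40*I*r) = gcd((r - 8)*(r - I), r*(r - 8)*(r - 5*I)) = r - 8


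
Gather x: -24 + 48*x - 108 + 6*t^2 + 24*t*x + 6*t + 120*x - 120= 6*t^2 + 6*t + x*(24*t + 168) - 252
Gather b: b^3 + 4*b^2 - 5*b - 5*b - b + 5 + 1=b^3 + 4*b^2 - 11*b + 6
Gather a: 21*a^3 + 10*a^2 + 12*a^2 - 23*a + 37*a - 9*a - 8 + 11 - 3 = 21*a^3 + 22*a^2 + 5*a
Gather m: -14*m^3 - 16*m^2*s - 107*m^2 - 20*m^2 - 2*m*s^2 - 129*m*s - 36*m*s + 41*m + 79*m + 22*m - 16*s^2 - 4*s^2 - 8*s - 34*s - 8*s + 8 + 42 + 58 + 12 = -14*m^3 + m^2*(-16*s - 127) + m*(-2*s^2 - 165*s + 142) - 20*s^2 - 50*s + 120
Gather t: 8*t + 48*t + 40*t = 96*t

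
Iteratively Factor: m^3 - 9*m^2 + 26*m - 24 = (m - 4)*(m^2 - 5*m + 6) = (m - 4)*(m - 2)*(m - 3)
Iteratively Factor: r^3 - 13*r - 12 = (r + 3)*(r^2 - 3*r - 4) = (r + 1)*(r + 3)*(r - 4)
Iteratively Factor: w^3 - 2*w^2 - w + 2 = (w + 1)*(w^2 - 3*w + 2) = (w - 2)*(w + 1)*(w - 1)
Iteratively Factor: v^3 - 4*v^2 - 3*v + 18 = (v - 3)*(v^2 - v - 6) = (v - 3)*(v + 2)*(v - 3)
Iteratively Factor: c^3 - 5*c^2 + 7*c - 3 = (c - 1)*(c^2 - 4*c + 3) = (c - 3)*(c - 1)*(c - 1)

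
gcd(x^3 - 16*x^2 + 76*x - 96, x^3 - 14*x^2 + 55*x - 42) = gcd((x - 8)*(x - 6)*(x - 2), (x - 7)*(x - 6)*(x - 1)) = x - 6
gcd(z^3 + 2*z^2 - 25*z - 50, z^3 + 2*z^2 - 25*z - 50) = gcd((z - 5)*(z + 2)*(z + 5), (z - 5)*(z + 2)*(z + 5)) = z^3 + 2*z^2 - 25*z - 50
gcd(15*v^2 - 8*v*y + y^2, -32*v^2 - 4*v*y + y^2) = 1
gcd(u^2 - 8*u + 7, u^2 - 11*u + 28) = u - 7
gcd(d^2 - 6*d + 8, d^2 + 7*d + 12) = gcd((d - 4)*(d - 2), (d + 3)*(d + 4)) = 1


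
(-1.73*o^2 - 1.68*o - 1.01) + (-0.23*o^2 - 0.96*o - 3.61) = -1.96*o^2 - 2.64*o - 4.62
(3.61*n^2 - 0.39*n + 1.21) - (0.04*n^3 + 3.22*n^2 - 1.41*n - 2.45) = -0.04*n^3 + 0.39*n^2 + 1.02*n + 3.66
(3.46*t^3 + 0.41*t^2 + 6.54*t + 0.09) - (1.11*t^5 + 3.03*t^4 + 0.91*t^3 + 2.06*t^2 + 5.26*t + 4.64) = -1.11*t^5 - 3.03*t^4 + 2.55*t^3 - 1.65*t^2 + 1.28*t - 4.55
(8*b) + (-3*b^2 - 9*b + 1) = -3*b^2 - b + 1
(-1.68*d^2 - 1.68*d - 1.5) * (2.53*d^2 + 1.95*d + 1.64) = -4.2504*d^4 - 7.5264*d^3 - 9.8262*d^2 - 5.6802*d - 2.46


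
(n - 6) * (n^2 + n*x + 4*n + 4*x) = n^3 + n^2*x - 2*n^2 - 2*n*x - 24*n - 24*x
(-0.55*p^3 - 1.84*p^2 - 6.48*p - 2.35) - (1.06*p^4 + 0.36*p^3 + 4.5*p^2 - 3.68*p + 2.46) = -1.06*p^4 - 0.91*p^3 - 6.34*p^2 - 2.8*p - 4.81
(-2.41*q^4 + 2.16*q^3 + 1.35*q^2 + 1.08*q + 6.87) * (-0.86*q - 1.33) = 2.0726*q^5 + 1.3477*q^4 - 4.0338*q^3 - 2.7243*q^2 - 7.3446*q - 9.1371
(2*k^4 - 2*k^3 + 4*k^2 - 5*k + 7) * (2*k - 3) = 4*k^5 - 10*k^4 + 14*k^3 - 22*k^2 + 29*k - 21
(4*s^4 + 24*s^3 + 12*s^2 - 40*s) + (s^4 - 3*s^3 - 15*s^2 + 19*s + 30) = 5*s^4 + 21*s^3 - 3*s^2 - 21*s + 30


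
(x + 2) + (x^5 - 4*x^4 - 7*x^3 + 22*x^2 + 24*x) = x^5 - 4*x^4 - 7*x^3 + 22*x^2 + 25*x + 2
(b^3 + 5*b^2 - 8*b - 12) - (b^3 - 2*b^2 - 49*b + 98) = 7*b^2 + 41*b - 110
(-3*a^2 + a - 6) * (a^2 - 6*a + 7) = -3*a^4 + 19*a^3 - 33*a^2 + 43*a - 42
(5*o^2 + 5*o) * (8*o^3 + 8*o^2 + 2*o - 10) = 40*o^5 + 80*o^4 + 50*o^3 - 40*o^2 - 50*o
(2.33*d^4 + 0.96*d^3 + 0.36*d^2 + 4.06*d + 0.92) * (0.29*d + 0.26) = 0.6757*d^5 + 0.8842*d^4 + 0.354*d^3 + 1.271*d^2 + 1.3224*d + 0.2392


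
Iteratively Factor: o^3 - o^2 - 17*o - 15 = (o - 5)*(o^2 + 4*o + 3) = (o - 5)*(o + 1)*(o + 3)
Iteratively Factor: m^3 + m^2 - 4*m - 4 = (m - 2)*(m^2 + 3*m + 2) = (m - 2)*(m + 2)*(m + 1)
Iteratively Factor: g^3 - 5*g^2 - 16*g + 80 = (g + 4)*(g^2 - 9*g + 20) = (g - 5)*(g + 4)*(g - 4)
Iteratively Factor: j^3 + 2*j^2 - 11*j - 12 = (j + 1)*(j^2 + j - 12) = (j - 3)*(j + 1)*(j + 4)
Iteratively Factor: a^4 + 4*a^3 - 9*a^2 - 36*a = (a - 3)*(a^3 + 7*a^2 + 12*a) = (a - 3)*(a + 4)*(a^2 + 3*a) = (a - 3)*(a + 3)*(a + 4)*(a)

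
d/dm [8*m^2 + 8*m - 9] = 16*m + 8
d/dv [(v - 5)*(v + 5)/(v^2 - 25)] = 0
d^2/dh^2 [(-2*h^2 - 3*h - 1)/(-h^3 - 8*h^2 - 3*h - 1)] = 2*(2*h^6 + 9*h^5 + 60*h^4 + 185*h^3 + 135*h^2 - 3*h - 6)/(h^9 + 24*h^8 + 201*h^7 + 659*h^6 + 651*h^5 + 426*h^4 + 174*h^3 + 51*h^2 + 9*h + 1)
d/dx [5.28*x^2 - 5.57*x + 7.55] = 10.56*x - 5.57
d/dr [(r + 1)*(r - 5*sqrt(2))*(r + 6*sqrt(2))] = 3*r^2 + 2*r + 2*sqrt(2)*r - 60 + sqrt(2)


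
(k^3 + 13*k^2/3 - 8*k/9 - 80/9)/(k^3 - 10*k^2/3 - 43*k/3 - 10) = (3*k^2 + 8*k - 16)/(3*(k^2 - 5*k - 6))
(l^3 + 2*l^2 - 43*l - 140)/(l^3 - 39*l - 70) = (l + 4)/(l + 2)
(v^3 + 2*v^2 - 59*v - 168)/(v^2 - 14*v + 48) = (v^2 + 10*v + 21)/(v - 6)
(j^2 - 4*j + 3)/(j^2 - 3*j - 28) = (-j^2 + 4*j - 3)/(-j^2 + 3*j + 28)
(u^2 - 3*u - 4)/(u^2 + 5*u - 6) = (u^2 - 3*u - 4)/(u^2 + 5*u - 6)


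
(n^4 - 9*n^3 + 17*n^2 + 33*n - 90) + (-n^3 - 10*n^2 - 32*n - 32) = n^4 - 10*n^3 + 7*n^2 + n - 122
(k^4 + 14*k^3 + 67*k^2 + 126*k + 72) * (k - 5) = k^5 + 9*k^4 - 3*k^3 - 209*k^2 - 558*k - 360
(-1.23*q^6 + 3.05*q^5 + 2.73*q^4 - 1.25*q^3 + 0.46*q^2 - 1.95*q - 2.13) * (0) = 0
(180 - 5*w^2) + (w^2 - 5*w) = -4*w^2 - 5*w + 180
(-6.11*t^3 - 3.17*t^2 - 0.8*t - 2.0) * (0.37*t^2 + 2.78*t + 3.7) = -2.2607*t^5 - 18.1587*t^4 - 31.7156*t^3 - 14.693*t^2 - 8.52*t - 7.4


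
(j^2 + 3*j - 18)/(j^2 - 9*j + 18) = (j + 6)/(j - 6)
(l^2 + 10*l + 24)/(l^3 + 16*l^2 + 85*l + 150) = (l + 4)/(l^2 + 10*l + 25)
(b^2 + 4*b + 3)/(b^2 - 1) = (b + 3)/(b - 1)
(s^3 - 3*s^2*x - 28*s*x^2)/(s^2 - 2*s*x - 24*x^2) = s*(-s + 7*x)/(-s + 6*x)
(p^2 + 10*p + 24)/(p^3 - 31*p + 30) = (p + 4)/(p^2 - 6*p + 5)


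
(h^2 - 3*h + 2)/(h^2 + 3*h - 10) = (h - 1)/(h + 5)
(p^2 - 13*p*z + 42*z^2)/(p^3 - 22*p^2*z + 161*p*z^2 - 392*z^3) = (p - 6*z)/(p^2 - 15*p*z + 56*z^2)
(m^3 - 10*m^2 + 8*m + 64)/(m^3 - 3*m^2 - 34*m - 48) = (m - 4)/(m + 3)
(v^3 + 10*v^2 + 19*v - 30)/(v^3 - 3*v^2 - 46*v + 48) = (v + 5)/(v - 8)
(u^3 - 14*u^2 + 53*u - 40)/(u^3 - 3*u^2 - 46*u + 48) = (u - 5)/(u + 6)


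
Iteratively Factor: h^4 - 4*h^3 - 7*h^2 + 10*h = (h - 1)*(h^3 - 3*h^2 - 10*h) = (h - 5)*(h - 1)*(h^2 + 2*h) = (h - 5)*(h - 1)*(h + 2)*(h)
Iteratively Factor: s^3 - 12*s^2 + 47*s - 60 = (s - 5)*(s^2 - 7*s + 12) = (s - 5)*(s - 4)*(s - 3)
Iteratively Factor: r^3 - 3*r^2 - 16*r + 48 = (r - 4)*(r^2 + r - 12) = (r - 4)*(r - 3)*(r + 4)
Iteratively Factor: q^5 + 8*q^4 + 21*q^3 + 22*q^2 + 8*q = (q + 1)*(q^4 + 7*q^3 + 14*q^2 + 8*q) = (q + 1)^2*(q^3 + 6*q^2 + 8*q) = (q + 1)^2*(q + 4)*(q^2 + 2*q) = (q + 1)^2*(q + 2)*(q + 4)*(q)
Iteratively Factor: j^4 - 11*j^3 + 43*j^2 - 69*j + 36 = (j - 3)*(j^3 - 8*j^2 + 19*j - 12) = (j - 3)*(j - 1)*(j^2 - 7*j + 12) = (j - 3)^2*(j - 1)*(j - 4)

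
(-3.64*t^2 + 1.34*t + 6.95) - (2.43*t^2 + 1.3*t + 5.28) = -6.07*t^2 + 0.04*t + 1.67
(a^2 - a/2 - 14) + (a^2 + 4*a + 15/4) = 2*a^2 + 7*a/2 - 41/4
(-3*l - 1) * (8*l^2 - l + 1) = -24*l^3 - 5*l^2 - 2*l - 1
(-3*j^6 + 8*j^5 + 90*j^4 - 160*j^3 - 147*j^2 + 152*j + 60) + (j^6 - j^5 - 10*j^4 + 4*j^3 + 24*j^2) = -2*j^6 + 7*j^5 + 80*j^4 - 156*j^3 - 123*j^2 + 152*j + 60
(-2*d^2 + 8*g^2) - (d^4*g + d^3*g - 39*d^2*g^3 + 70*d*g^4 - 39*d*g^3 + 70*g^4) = -d^4*g - d^3*g + 39*d^2*g^3 - 2*d^2 - 70*d*g^4 + 39*d*g^3 - 70*g^4 + 8*g^2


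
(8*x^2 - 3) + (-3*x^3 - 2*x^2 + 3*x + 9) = -3*x^3 + 6*x^2 + 3*x + 6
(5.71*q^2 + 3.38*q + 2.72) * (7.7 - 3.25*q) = -18.5575*q^3 + 32.982*q^2 + 17.186*q + 20.944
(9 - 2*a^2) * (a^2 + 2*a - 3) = -2*a^4 - 4*a^3 + 15*a^2 + 18*a - 27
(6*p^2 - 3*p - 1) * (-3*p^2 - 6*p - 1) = -18*p^4 - 27*p^3 + 15*p^2 + 9*p + 1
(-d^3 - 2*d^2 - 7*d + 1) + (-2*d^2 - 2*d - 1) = -d^3 - 4*d^2 - 9*d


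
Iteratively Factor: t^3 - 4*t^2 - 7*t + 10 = (t - 1)*(t^2 - 3*t - 10) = (t - 5)*(t - 1)*(t + 2)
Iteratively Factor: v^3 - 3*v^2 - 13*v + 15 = (v - 1)*(v^2 - 2*v - 15) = (v - 5)*(v - 1)*(v + 3)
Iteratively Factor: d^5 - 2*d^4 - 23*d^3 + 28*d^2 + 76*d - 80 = (d - 2)*(d^4 - 23*d^2 - 18*d + 40) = (d - 2)*(d + 2)*(d^3 - 2*d^2 - 19*d + 20) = (d - 2)*(d - 1)*(d + 2)*(d^2 - d - 20) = (d - 5)*(d - 2)*(d - 1)*(d + 2)*(d + 4)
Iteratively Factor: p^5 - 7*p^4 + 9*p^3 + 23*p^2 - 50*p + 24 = (p - 4)*(p^4 - 3*p^3 - 3*p^2 + 11*p - 6) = (p - 4)*(p + 2)*(p^3 - 5*p^2 + 7*p - 3) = (p - 4)*(p - 3)*(p + 2)*(p^2 - 2*p + 1) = (p - 4)*(p - 3)*(p - 1)*(p + 2)*(p - 1)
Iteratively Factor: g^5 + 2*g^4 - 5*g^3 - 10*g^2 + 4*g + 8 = (g + 2)*(g^4 - 5*g^2 + 4) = (g - 2)*(g + 2)*(g^3 + 2*g^2 - g - 2) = (g - 2)*(g + 1)*(g + 2)*(g^2 + g - 2) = (g - 2)*(g - 1)*(g + 1)*(g + 2)*(g + 2)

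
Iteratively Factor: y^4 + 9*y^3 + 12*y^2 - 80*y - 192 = (y + 4)*(y^3 + 5*y^2 - 8*y - 48) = (y + 4)^2*(y^2 + y - 12) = (y + 4)^3*(y - 3)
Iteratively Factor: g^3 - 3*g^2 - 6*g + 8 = (g + 2)*(g^2 - 5*g + 4) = (g - 4)*(g + 2)*(g - 1)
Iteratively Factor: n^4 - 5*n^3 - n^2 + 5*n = (n - 1)*(n^3 - 4*n^2 - 5*n) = (n - 5)*(n - 1)*(n^2 + n) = n*(n - 5)*(n - 1)*(n + 1)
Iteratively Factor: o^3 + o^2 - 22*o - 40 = (o + 2)*(o^2 - o - 20) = (o - 5)*(o + 2)*(o + 4)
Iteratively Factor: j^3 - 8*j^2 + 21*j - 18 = (j - 3)*(j^2 - 5*j + 6) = (j - 3)^2*(j - 2)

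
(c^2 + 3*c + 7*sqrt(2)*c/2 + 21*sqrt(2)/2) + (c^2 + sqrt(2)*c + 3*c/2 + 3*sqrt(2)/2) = 2*c^2 + 9*c/2 + 9*sqrt(2)*c/2 + 12*sqrt(2)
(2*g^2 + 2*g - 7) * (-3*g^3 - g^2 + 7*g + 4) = -6*g^5 - 8*g^4 + 33*g^3 + 29*g^2 - 41*g - 28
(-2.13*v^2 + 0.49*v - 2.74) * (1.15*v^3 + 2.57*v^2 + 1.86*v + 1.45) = -2.4495*v^5 - 4.9106*v^4 - 5.8535*v^3 - 9.2189*v^2 - 4.3859*v - 3.973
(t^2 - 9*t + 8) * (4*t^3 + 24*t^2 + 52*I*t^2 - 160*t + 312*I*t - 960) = 4*t^5 - 12*t^4 + 52*I*t^4 - 344*t^3 - 156*I*t^3 + 672*t^2 - 2392*I*t^2 + 7360*t + 2496*I*t - 7680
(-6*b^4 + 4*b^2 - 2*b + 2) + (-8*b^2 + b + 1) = -6*b^4 - 4*b^2 - b + 3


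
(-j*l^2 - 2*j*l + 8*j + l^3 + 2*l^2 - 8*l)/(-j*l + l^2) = l + 2 - 8/l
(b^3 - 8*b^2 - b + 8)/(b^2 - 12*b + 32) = (b^2 - 1)/(b - 4)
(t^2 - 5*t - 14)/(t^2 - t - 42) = (t + 2)/(t + 6)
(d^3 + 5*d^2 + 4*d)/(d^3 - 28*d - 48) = d*(d + 1)/(d^2 - 4*d - 12)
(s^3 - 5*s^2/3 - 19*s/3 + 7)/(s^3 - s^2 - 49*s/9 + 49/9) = 3*(s - 3)/(3*s - 7)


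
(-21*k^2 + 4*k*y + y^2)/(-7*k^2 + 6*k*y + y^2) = (-3*k + y)/(-k + y)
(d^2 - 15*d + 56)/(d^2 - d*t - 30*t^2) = (-d^2 + 15*d - 56)/(-d^2 + d*t + 30*t^2)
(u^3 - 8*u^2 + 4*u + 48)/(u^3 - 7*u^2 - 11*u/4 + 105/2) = 4*(u^2 - 2*u - 8)/(4*u^2 - 4*u - 35)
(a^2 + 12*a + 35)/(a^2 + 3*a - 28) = (a + 5)/(a - 4)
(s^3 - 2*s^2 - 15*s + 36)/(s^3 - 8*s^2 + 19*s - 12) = (s^2 + s - 12)/(s^2 - 5*s + 4)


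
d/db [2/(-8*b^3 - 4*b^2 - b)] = 2*(24*b^2 + 8*b + 1)/(b^2*(8*b^2 + 4*b + 1)^2)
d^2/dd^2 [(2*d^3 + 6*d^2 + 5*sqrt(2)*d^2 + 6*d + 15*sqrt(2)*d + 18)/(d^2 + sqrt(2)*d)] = 18*(sqrt(2)*d^3 + 6*d^2 + 6*sqrt(2)*d + 4)/(d^3*(d^3 + 3*sqrt(2)*d^2 + 6*d + 2*sqrt(2)))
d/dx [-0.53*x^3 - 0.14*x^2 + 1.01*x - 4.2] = -1.59*x^2 - 0.28*x + 1.01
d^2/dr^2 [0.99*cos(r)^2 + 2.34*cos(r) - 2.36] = 3.96*sin(r)^2 - 2.34*cos(r) - 1.98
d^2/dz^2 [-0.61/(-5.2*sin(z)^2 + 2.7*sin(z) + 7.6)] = (65.9776*sin(z)^4 - 25.6932*sin(z)^3 + 1.90929999999997*sin(z)^2 + 38.8692*sin(z) - 57.1082)/(-5.2*sin(z)^2 + 2.7*sin(z) + 7.6)^3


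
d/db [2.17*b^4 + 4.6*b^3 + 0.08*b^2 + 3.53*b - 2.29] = 8.68*b^3 + 13.8*b^2 + 0.16*b + 3.53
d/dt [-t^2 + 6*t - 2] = 6 - 2*t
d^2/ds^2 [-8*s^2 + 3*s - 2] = -16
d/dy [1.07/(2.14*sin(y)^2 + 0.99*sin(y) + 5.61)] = -(4.5796*sin(y) + 1.0593)*cos(y)/(2.14*sin(y)^2 + 0.99*sin(y) + 5.61)^2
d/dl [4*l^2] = 8*l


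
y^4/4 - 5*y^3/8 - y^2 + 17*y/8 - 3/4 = (y/4 + 1/2)*(y - 3)*(y - 1)*(y - 1/2)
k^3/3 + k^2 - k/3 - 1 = (k/3 + 1)*(k - 1)*(k + 1)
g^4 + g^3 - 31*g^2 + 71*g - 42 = (g - 3)*(g - 2)*(g - 1)*(g + 7)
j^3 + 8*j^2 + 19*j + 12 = (j + 1)*(j + 3)*(j + 4)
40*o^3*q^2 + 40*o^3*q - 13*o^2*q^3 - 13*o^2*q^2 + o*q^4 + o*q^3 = q*(-8*o + q)*(-5*o + q)*(o*q + o)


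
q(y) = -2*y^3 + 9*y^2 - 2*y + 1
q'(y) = -6*y^2 + 18*y - 2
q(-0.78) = 8.98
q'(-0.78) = -19.69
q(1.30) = 9.22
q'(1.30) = 11.26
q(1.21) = 8.21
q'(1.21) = 11.00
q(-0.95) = 12.74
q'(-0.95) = -24.52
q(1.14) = 7.45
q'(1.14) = 10.72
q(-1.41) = 27.32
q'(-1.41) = -39.31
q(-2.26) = 74.57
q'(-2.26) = -73.33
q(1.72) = 14.01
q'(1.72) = 11.21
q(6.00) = -119.00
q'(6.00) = -110.00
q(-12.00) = 4777.00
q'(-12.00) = -1082.00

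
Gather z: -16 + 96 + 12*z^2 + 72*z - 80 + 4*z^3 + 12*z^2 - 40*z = 4*z^3 + 24*z^2 + 32*z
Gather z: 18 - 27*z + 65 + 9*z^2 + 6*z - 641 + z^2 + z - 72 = 10*z^2 - 20*z - 630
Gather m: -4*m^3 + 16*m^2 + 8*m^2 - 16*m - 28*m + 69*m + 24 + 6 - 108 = -4*m^3 + 24*m^2 + 25*m - 78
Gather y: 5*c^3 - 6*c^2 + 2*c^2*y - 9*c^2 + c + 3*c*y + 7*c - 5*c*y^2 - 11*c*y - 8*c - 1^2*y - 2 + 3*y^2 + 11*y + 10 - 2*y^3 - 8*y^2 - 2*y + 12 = 5*c^3 - 15*c^2 - 2*y^3 + y^2*(-5*c - 5) + y*(2*c^2 - 8*c + 8) + 20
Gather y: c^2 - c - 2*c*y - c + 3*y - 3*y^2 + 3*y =c^2 - 2*c - 3*y^2 + y*(6 - 2*c)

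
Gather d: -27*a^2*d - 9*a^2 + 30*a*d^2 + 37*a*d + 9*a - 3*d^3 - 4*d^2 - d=-9*a^2 + 9*a - 3*d^3 + d^2*(30*a - 4) + d*(-27*a^2 + 37*a - 1)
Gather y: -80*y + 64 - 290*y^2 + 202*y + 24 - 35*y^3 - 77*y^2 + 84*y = -35*y^3 - 367*y^2 + 206*y + 88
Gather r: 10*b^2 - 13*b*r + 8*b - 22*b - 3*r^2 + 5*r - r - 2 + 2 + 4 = 10*b^2 - 14*b - 3*r^2 + r*(4 - 13*b) + 4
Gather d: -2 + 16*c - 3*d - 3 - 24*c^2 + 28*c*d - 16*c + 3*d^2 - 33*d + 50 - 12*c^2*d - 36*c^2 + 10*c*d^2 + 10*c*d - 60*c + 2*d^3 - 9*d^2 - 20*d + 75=-60*c^2 - 60*c + 2*d^3 + d^2*(10*c - 6) + d*(-12*c^2 + 38*c - 56) + 120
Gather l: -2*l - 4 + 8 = 4 - 2*l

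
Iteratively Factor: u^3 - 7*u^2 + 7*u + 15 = (u + 1)*(u^2 - 8*u + 15) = (u - 3)*(u + 1)*(u - 5)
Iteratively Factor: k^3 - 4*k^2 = (k - 4)*(k^2) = k*(k - 4)*(k)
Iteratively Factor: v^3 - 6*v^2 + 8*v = (v - 4)*(v^2 - 2*v) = (v - 4)*(v - 2)*(v)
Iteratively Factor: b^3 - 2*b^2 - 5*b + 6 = (b - 3)*(b^2 + b - 2) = (b - 3)*(b + 2)*(b - 1)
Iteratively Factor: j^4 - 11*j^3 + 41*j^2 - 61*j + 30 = (j - 2)*(j^3 - 9*j^2 + 23*j - 15) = (j - 3)*(j - 2)*(j^2 - 6*j + 5) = (j - 3)*(j - 2)*(j - 1)*(j - 5)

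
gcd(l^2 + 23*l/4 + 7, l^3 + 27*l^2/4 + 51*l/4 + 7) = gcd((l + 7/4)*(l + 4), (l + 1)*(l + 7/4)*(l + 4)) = l^2 + 23*l/4 + 7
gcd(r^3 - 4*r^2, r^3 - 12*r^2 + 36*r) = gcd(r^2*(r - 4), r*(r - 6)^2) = r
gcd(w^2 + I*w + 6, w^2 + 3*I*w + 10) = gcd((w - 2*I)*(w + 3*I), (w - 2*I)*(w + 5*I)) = w - 2*I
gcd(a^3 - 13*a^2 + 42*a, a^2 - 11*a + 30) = a - 6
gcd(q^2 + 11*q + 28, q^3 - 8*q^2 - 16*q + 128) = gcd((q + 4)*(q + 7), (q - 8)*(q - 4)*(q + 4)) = q + 4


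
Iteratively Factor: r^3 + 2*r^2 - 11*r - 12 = (r - 3)*(r^2 + 5*r + 4) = (r - 3)*(r + 1)*(r + 4)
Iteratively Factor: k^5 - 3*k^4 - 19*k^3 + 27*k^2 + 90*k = (k - 5)*(k^4 + 2*k^3 - 9*k^2 - 18*k) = (k - 5)*(k - 3)*(k^3 + 5*k^2 + 6*k) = k*(k - 5)*(k - 3)*(k^2 + 5*k + 6) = k*(k - 5)*(k - 3)*(k + 3)*(k + 2)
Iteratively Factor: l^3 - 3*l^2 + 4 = (l - 2)*(l^2 - l - 2) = (l - 2)^2*(l + 1)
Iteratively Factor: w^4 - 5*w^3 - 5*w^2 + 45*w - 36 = (w - 3)*(w^3 - 2*w^2 - 11*w + 12) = (w - 3)*(w - 1)*(w^2 - w - 12) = (w - 4)*(w - 3)*(w - 1)*(w + 3)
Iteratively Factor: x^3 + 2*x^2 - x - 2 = (x + 2)*(x^2 - 1) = (x - 1)*(x + 2)*(x + 1)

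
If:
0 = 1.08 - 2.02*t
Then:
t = 0.53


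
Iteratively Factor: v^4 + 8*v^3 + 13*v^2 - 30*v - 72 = (v - 2)*(v^3 + 10*v^2 + 33*v + 36) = (v - 2)*(v + 3)*(v^2 + 7*v + 12) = (v - 2)*(v + 3)^2*(v + 4)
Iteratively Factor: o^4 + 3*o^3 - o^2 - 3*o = (o - 1)*(o^3 + 4*o^2 + 3*o) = (o - 1)*(o + 3)*(o^2 + o) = o*(o - 1)*(o + 3)*(o + 1)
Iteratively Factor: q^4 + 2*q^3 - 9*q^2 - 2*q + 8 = (q + 1)*(q^3 + q^2 - 10*q + 8) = (q - 2)*(q + 1)*(q^2 + 3*q - 4) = (q - 2)*(q - 1)*(q + 1)*(q + 4)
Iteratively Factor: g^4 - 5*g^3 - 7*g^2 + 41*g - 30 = (g + 3)*(g^3 - 8*g^2 + 17*g - 10) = (g - 2)*(g + 3)*(g^2 - 6*g + 5) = (g - 2)*(g - 1)*(g + 3)*(g - 5)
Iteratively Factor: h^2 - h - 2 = (h + 1)*(h - 2)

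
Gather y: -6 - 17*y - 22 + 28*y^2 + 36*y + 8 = 28*y^2 + 19*y - 20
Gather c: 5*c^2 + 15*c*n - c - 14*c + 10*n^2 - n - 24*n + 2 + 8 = 5*c^2 + c*(15*n - 15) + 10*n^2 - 25*n + 10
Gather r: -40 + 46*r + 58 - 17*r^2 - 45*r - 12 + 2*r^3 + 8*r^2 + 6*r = 2*r^3 - 9*r^2 + 7*r + 6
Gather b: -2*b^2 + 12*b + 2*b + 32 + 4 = -2*b^2 + 14*b + 36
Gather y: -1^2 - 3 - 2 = -6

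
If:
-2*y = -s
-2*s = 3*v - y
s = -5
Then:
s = -5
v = 5/2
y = -5/2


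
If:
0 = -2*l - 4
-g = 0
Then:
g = 0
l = -2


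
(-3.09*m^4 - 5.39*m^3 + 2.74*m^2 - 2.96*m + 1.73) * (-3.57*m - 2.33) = 11.0313*m^5 + 26.442*m^4 + 2.7769*m^3 + 4.183*m^2 + 0.7207*m - 4.0309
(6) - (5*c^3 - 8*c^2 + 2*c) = -5*c^3 + 8*c^2 - 2*c + 6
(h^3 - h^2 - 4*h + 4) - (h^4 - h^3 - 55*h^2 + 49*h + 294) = -h^4 + 2*h^3 + 54*h^2 - 53*h - 290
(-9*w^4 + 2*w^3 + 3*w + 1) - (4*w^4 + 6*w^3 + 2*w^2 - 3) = -13*w^4 - 4*w^3 - 2*w^2 + 3*w + 4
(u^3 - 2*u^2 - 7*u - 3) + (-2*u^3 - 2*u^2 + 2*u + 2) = -u^3 - 4*u^2 - 5*u - 1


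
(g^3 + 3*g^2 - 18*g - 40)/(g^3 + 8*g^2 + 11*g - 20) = (g^2 - 2*g - 8)/(g^2 + 3*g - 4)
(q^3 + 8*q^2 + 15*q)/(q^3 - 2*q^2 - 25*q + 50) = q*(q + 3)/(q^2 - 7*q + 10)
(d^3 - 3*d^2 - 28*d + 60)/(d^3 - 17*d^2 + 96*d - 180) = (d^2 + 3*d - 10)/(d^2 - 11*d + 30)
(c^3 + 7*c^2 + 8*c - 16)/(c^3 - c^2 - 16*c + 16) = (c + 4)/(c - 4)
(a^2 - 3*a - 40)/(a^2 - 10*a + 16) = (a + 5)/(a - 2)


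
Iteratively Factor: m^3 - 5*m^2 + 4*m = (m - 1)*(m^2 - 4*m) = m*(m - 1)*(m - 4)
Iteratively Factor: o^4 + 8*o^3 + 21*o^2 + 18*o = (o + 2)*(o^3 + 6*o^2 + 9*o) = (o + 2)*(o + 3)*(o^2 + 3*o) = o*(o + 2)*(o + 3)*(o + 3)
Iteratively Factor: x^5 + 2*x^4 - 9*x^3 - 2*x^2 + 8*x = (x + 1)*(x^4 + x^3 - 10*x^2 + 8*x) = (x + 1)*(x + 4)*(x^3 - 3*x^2 + 2*x) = (x - 1)*(x + 1)*(x + 4)*(x^2 - 2*x) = x*(x - 1)*(x + 1)*(x + 4)*(x - 2)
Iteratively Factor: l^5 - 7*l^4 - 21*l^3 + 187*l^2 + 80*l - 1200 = (l - 5)*(l^4 - 2*l^3 - 31*l^2 + 32*l + 240) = (l - 5)^2*(l^3 + 3*l^2 - 16*l - 48) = (l - 5)^2*(l - 4)*(l^2 + 7*l + 12) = (l - 5)^2*(l - 4)*(l + 3)*(l + 4)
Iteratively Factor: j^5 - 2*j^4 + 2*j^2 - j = (j)*(j^4 - 2*j^3 + 2*j - 1) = j*(j + 1)*(j^3 - 3*j^2 + 3*j - 1) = j*(j - 1)*(j + 1)*(j^2 - 2*j + 1) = j*(j - 1)^2*(j + 1)*(j - 1)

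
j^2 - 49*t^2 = (j - 7*t)*(j + 7*t)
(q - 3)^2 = q^2 - 6*q + 9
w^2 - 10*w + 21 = (w - 7)*(w - 3)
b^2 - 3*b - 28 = (b - 7)*(b + 4)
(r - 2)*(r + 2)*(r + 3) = r^3 + 3*r^2 - 4*r - 12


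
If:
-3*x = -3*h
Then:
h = x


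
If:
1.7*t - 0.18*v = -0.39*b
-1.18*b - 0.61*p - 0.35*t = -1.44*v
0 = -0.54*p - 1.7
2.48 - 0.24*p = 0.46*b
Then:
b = 7.03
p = -3.15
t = -1.17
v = 4.14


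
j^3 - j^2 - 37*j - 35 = (j - 7)*(j + 1)*(j + 5)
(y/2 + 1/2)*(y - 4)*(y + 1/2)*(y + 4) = y^4/2 + 3*y^3/4 - 31*y^2/4 - 12*y - 4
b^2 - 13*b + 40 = (b - 8)*(b - 5)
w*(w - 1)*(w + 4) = w^3 + 3*w^2 - 4*w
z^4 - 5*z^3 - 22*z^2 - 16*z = z*(z - 8)*(z + 1)*(z + 2)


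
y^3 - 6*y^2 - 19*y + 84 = (y - 7)*(y - 3)*(y + 4)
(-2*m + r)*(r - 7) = -2*m*r + 14*m + r^2 - 7*r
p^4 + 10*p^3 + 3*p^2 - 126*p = p*(p - 3)*(p + 6)*(p + 7)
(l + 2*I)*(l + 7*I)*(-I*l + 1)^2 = -l^4 - 11*I*l^3 + 33*l^2 + 37*I*l - 14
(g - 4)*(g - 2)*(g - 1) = g^3 - 7*g^2 + 14*g - 8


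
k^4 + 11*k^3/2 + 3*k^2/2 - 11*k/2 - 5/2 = (k - 1)*(k + 1/2)*(k + 1)*(k + 5)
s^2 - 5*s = s*(s - 5)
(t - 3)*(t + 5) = t^2 + 2*t - 15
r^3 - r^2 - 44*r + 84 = (r - 6)*(r - 2)*(r + 7)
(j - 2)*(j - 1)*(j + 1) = j^3 - 2*j^2 - j + 2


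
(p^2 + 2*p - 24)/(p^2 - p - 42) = (p - 4)/(p - 7)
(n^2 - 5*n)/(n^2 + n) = (n - 5)/(n + 1)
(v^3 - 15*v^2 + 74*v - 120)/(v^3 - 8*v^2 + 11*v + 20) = (v - 6)/(v + 1)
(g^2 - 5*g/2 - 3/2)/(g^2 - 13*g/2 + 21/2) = (2*g + 1)/(2*g - 7)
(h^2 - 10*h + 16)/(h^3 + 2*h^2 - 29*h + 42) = (h - 8)/(h^2 + 4*h - 21)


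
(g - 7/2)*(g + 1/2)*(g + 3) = g^3 - 43*g/4 - 21/4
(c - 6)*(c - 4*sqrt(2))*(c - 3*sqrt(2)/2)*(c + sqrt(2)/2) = c^4 - 5*sqrt(2)*c^3 - 6*c^3 + 13*c^2/2 + 30*sqrt(2)*c^2 - 39*c + 6*sqrt(2)*c - 36*sqrt(2)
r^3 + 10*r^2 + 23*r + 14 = (r + 1)*(r + 2)*(r + 7)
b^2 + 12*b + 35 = (b + 5)*(b + 7)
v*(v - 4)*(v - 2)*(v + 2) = v^4 - 4*v^3 - 4*v^2 + 16*v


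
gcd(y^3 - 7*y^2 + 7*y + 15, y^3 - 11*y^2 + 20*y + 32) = y + 1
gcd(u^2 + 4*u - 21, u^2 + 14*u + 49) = u + 7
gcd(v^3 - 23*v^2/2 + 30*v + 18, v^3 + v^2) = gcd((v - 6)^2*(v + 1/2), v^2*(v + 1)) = 1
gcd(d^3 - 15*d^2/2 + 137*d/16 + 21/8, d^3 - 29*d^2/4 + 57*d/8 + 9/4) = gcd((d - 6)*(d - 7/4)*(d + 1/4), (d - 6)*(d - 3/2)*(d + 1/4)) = d^2 - 23*d/4 - 3/2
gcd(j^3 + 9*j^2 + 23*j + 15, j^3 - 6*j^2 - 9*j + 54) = j + 3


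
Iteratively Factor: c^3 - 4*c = (c + 2)*(c^2 - 2*c) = (c - 2)*(c + 2)*(c)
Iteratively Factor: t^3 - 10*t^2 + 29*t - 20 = (t - 5)*(t^2 - 5*t + 4) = (t - 5)*(t - 1)*(t - 4)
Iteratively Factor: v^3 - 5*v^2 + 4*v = (v)*(v^2 - 5*v + 4) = v*(v - 1)*(v - 4)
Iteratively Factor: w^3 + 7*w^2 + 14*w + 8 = (w + 1)*(w^2 + 6*w + 8) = (w + 1)*(w + 4)*(w + 2)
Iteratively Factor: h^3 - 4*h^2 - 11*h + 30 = (h + 3)*(h^2 - 7*h + 10) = (h - 5)*(h + 3)*(h - 2)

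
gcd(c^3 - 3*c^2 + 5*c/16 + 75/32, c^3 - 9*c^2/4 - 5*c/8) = c - 5/2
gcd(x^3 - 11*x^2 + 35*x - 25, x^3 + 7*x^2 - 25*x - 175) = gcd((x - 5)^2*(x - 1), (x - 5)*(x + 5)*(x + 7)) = x - 5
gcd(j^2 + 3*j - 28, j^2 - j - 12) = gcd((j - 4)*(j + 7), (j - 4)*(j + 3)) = j - 4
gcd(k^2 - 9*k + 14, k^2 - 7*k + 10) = k - 2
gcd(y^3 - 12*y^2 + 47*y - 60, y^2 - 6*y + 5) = y - 5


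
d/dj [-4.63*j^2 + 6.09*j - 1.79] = 6.09 - 9.26*j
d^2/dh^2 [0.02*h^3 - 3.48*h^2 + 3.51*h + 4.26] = 0.12*h - 6.96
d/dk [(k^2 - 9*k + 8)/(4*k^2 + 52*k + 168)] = (11*k^2 + 34*k - 241)/(2*(k^4 + 26*k^3 + 253*k^2 + 1092*k + 1764))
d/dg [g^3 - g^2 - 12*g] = 3*g^2 - 2*g - 12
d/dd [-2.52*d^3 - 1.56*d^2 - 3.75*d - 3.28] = -7.56*d^2 - 3.12*d - 3.75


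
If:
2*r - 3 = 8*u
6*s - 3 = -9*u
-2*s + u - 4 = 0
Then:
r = 13/2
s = -11/8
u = 5/4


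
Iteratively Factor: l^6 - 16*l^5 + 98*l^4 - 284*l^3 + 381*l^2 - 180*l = (l)*(l^5 - 16*l^4 + 98*l^3 - 284*l^2 + 381*l - 180) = l*(l - 1)*(l^4 - 15*l^3 + 83*l^2 - 201*l + 180) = l*(l - 4)*(l - 1)*(l^3 - 11*l^2 + 39*l - 45) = l*(l - 4)*(l - 3)*(l - 1)*(l^2 - 8*l + 15) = l*(l - 4)*(l - 3)^2*(l - 1)*(l - 5)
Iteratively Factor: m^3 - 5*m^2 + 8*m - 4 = (m - 2)*(m^2 - 3*m + 2) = (m - 2)*(m - 1)*(m - 2)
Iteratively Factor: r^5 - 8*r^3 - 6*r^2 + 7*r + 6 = (r - 1)*(r^4 + r^3 - 7*r^2 - 13*r - 6) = (r - 1)*(r + 1)*(r^3 - 7*r - 6) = (r - 1)*(r + 1)*(r + 2)*(r^2 - 2*r - 3) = (r - 1)*(r + 1)^2*(r + 2)*(r - 3)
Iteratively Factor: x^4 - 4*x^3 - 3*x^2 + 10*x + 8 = (x - 4)*(x^3 - 3*x - 2) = (x - 4)*(x - 2)*(x^2 + 2*x + 1) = (x - 4)*(x - 2)*(x + 1)*(x + 1)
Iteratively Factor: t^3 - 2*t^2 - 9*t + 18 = (t + 3)*(t^2 - 5*t + 6) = (t - 3)*(t + 3)*(t - 2)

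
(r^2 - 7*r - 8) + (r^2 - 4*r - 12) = 2*r^2 - 11*r - 20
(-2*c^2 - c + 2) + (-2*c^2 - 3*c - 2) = -4*c^2 - 4*c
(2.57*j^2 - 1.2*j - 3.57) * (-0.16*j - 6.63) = -0.4112*j^3 - 16.8471*j^2 + 8.5272*j + 23.6691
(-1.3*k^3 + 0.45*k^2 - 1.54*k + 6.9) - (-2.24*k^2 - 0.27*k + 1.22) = -1.3*k^3 + 2.69*k^2 - 1.27*k + 5.68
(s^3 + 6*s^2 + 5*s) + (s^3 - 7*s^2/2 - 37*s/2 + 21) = 2*s^3 + 5*s^2/2 - 27*s/2 + 21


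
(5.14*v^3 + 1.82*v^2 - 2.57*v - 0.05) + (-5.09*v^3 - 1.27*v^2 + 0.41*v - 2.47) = 0.0499999999999998*v^3 + 0.55*v^2 - 2.16*v - 2.52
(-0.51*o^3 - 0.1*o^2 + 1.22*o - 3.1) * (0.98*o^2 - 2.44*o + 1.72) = -0.4998*o^5 + 1.1464*o^4 + 0.5624*o^3 - 6.1868*o^2 + 9.6624*o - 5.332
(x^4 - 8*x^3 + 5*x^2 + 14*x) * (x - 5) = x^5 - 13*x^4 + 45*x^3 - 11*x^2 - 70*x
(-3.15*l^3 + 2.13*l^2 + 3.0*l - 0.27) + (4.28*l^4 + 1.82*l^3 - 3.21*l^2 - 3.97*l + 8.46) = 4.28*l^4 - 1.33*l^3 - 1.08*l^2 - 0.97*l + 8.19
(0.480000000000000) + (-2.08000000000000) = -1.60000000000000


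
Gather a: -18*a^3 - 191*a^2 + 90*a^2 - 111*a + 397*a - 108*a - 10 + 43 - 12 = -18*a^3 - 101*a^2 + 178*a + 21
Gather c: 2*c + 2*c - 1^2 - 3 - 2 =4*c - 6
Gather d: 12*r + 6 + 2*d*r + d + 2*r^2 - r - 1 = d*(2*r + 1) + 2*r^2 + 11*r + 5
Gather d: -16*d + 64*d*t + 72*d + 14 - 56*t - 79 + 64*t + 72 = d*(64*t + 56) + 8*t + 7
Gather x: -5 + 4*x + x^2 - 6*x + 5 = x^2 - 2*x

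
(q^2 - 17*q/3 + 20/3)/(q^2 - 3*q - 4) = (q - 5/3)/(q + 1)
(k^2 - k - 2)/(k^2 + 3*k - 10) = (k + 1)/(k + 5)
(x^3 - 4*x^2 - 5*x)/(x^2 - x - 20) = x*(x + 1)/(x + 4)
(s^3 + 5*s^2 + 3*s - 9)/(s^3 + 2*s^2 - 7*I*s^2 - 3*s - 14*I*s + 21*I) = (s + 3)/(s - 7*I)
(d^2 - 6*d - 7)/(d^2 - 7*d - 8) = (d - 7)/(d - 8)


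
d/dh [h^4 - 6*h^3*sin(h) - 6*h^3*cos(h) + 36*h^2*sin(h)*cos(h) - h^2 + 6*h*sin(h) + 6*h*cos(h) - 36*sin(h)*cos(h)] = -6*sqrt(2)*h^3*cos(h + pi/4) + 4*h^3 - 18*sqrt(2)*h^2*sin(h + pi/4) + 36*h^2*cos(2*h) + 36*h*sin(2*h) + 6*sqrt(2)*h*cos(h + pi/4) - 2*h + 6*sqrt(2)*sin(h + pi/4) - 36*cos(2*h)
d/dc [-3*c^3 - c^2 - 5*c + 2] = -9*c^2 - 2*c - 5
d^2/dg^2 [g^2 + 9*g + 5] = 2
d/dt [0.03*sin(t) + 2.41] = 0.03*cos(t)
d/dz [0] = 0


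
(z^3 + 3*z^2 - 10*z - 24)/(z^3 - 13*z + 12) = (z + 2)/(z - 1)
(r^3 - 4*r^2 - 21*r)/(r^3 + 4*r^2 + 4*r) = (r^2 - 4*r - 21)/(r^2 + 4*r + 4)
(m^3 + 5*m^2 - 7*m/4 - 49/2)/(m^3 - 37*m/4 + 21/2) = (2*m + 7)/(2*m - 3)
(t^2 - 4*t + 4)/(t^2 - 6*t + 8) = (t - 2)/(t - 4)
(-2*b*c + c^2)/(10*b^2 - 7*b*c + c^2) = -c/(5*b - c)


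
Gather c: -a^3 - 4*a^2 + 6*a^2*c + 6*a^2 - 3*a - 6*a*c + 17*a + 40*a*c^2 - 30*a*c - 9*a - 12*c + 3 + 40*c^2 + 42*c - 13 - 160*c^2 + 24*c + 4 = -a^3 + 2*a^2 + 5*a + c^2*(40*a - 120) + c*(6*a^2 - 36*a + 54) - 6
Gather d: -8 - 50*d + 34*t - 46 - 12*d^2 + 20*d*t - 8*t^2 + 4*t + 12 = -12*d^2 + d*(20*t - 50) - 8*t^2 + 38*t - 42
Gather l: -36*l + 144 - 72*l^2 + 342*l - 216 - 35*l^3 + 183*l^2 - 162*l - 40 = -35*l^3 + 111*l^2 + 144*l - 112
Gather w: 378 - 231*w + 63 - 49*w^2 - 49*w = -49*w^2 - 280*w + 441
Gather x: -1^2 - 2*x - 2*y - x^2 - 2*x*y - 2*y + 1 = -x^2 + x*(-2*y - 2) - 4*y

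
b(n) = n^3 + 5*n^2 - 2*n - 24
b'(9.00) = 331.00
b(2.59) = 21.73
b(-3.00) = 0.00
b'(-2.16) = -9.60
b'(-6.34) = 55.19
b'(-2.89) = -5.84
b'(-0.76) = -7.87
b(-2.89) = -0.60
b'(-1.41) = -10.14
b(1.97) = -0.89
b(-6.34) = -65.18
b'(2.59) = 44.02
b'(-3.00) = -5.00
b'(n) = 3*n^2 + 10*n - 2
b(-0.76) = -20.03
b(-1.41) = -14.04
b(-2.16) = -6.43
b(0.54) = -23.46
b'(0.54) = 4.27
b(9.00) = 1092.00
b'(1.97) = 29.34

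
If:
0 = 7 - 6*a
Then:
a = 7/6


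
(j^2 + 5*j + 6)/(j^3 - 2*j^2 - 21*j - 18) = (j + 2)/(j^2 - 5*j - 6)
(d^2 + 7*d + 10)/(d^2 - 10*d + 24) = (d^2 + 7*d + 10)/(d^2 - 10*d + 24)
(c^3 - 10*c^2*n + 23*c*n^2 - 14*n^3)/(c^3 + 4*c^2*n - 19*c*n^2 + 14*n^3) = (c - 7*n)/(c + 7*n)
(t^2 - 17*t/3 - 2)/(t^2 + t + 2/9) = 3*(t - 6)/(3*t + 2)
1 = 1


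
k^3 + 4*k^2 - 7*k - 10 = (k - 2)*(k + 1)*(k + 5)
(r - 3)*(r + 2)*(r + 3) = r^3 + 2*r^2 - 9*r - 18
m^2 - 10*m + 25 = (m - 5)^2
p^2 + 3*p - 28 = (p - 4)*(p + 7)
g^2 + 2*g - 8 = (g - 2)*(g + 4)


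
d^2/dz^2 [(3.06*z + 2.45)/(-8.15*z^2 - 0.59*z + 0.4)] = (-(3.06*z + 2.45)*(16.3*z + 0.59)*(32.6*z + 1.18) + (149.634*z + 43.5458)*(8.15*z^2 + 0.59*z - 0.4))/(8.15*z^2 + 0.59*z - 0.4)^3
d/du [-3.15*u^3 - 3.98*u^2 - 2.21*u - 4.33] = -9.45*u^2 - 7.96*u - 2.21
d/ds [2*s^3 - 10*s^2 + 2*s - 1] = 6*s^2 - 20*s + 2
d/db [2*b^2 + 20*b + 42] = 4*b + 20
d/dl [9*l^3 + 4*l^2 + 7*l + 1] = 27*l^2 + 8*l + 7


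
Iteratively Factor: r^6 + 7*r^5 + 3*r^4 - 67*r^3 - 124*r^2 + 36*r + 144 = (r - 3)*(r^5 + 10*r^4 + 33*r^3 + 32*r^2 - 28*r - 48) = (r - 3)*(r + 2)*(r^4 + 8*r^3 + 17*r^2 - 2*r - 24) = (r - 3)*(r + 2)^2*(r^3 + 6*r^2 + 5*r - 12) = (r - 3)*(r - 1)*(r + 2)^2*(r^2 + 7*r + 12) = (r - 3)*(r - 1)*(r + 2)^2*(r + 3)*(r + 4)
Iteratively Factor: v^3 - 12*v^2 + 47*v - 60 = (v - 3)*(v^2 - 9*v + 20) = (v - 5)*(v - 3)*(v - 4)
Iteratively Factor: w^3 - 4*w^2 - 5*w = (w + 1)*(w^2 - 5*w) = (w - 5)*(w + 1)*(w)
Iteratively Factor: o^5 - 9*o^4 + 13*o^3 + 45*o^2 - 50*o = (o + 2)*(o^4 - 11*o^3 + 35*o^2 - 25*o) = (o - 5)*(o + 2)*(o^3 - 6*o^2 + 5*o) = (o - 5)*(o - 1)*(o + 2)*(o^2 - 5*o) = o*(o - 5)*(o - 1)*(o + 2)*(o - 5)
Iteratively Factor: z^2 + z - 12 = (z - 3)*(z + 4)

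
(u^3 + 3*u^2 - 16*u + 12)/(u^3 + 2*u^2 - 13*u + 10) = (u + 6)/(u + 5)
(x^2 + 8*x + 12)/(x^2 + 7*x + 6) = (x + 2)/(x + 1)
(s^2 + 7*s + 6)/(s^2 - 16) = (s^2 + 7*s + 6)/(s^2 - 16)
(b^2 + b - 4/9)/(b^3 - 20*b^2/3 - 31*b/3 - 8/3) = (-9*b^2 - 9*b + 4)/(3*(-3*b^3 + 20*b^2 + 31*b + 8))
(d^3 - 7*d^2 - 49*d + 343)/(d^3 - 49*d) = (d - 7)/d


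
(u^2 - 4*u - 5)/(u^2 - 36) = (u^2 - 4*u - 5)/(u^2 - 36)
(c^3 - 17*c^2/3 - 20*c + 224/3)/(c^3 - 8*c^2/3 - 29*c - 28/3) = (3*c - 8)/(3*c + 1)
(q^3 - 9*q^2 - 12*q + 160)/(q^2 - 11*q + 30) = (q^2 - 4*q - 32)/(q - 6)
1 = 1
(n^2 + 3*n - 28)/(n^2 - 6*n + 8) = (n + 7)/(n - 2)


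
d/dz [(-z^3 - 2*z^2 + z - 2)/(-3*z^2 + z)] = (3*z^4 - 2*z^3 + z^2 - 12*z + 2)/(z^2*(9*z^2 - 6*z + 1))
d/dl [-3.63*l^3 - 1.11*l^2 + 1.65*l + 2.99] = -10.89*l^2 - 2.22*l + 1.65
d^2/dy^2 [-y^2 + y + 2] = -2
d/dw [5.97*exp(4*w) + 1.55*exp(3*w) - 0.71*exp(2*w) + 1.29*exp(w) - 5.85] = (23.88*exp(3*w) + 4.65*exp(2*w) - 1.42*exp(w) + 1.29)*exp(w)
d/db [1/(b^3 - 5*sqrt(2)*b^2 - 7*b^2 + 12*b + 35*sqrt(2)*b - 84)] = (-3*b^2 + 14*b + 10*sqrt(2)*b - 35*sqrt(2) - 12)/(b^3 - 5*sqrt(2)*b^2 - 7*b^2 + 12*b + 35*sqrt(2)*b - 84)^2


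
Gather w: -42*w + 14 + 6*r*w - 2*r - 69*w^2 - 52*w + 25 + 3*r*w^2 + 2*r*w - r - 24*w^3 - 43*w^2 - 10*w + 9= -3*r - 24*w^3 + w^2*(3*r - 112) + w*(8*r - 104) + 48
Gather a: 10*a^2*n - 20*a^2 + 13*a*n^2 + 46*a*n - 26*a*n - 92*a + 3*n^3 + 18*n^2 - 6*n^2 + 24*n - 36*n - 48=a^2*(10*n - 20) + a*(13*n^2 + 20*n - 92) + 3*n^3 + 12*n^2 - 12*n - 48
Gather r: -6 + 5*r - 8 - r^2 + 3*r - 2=-r^2 + 8*r - 16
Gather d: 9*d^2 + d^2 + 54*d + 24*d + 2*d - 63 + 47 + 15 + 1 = 10*d^2 + 80*d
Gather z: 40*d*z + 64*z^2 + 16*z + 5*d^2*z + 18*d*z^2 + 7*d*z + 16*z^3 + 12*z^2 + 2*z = 16*z^3 + z^2*(18*d + 76) + z*(5*d^2 + 47*d + 18)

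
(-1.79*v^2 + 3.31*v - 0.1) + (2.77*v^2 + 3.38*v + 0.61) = 0.98*v^2 + 6.69*v + 0.51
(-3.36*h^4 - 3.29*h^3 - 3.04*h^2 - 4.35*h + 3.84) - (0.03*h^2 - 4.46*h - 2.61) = -3.36*h^4 - 3.29*h^3 - 3.07*h^2 + 0.11*h + 6.45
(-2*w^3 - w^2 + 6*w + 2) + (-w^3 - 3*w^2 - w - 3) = -3*w^3 - 4*w^2 + 5*w - 1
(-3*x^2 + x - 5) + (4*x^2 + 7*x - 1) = x^2 + 8*x - 6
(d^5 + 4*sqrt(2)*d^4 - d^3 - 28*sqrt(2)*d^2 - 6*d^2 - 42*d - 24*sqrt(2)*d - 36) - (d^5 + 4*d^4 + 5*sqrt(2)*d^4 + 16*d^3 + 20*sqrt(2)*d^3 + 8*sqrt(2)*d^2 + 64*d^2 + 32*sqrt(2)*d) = -4*d^4 - sqrt(2)*d^4 - 20*sqrt(2)*d^3 - 17*d^3 - 70*d^2 - 36*sqrt(2)*d^2 - 56*sqrt(2)*d - 42*d - 36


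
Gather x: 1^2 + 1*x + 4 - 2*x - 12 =-x - 7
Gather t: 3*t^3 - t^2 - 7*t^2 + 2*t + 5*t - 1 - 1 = 3*t^3 - 8*t^2 + 7*t - 2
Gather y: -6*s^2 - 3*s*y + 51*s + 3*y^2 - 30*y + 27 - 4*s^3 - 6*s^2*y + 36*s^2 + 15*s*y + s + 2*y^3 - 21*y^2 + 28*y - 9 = -4*s^3 + 30*s^2 + 52*s + 2*y^3 - 18*y^2 + y*(-6*s^2 + 12*s - 2) + 18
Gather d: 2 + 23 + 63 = 88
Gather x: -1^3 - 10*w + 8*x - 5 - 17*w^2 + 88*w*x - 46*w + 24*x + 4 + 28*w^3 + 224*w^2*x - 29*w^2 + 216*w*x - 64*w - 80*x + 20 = 28*w^3 - 46*w^2 - 120*w + x*(224*w^2 + 304*w - 48) + 18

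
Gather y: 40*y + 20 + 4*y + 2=44*y + 22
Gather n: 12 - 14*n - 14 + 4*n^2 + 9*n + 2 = 4*n^2 - 5*n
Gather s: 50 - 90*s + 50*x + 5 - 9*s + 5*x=-99*s + 55*x + 55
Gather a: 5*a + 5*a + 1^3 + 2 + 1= 10*a + 4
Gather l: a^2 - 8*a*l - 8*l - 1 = a^2 + l*(-8*a - 8) - 1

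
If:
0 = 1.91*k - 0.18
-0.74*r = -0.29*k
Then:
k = 0.09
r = 0.04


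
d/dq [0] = 0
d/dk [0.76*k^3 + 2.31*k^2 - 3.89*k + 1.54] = 2.28*k^2 + 4.62*k - 3.89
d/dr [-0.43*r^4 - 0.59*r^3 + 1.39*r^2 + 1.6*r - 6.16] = -1.72*r^3 - 1.77*r^2 + 2.78*r + 1.6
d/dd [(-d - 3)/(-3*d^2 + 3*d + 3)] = (d^2 - d - (d + 3)*(2*d - 1) - 1)/(3*(-d^2 + d + 1)^2)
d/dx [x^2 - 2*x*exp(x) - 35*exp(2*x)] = -2*x*exp(x) + 2*x - 70*exp(2*x) - 2*exp(x)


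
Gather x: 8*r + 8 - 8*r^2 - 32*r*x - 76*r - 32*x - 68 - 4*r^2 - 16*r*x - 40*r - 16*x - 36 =-12*r^2 - 108*r + x*(-48*r - 48) - 96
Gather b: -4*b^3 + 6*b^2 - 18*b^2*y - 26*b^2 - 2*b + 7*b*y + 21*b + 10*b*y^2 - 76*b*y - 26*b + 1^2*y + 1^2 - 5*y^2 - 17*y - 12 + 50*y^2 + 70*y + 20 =-4*b^3 + b^2*(-18*y - 20) + b*(10*y^2 - 69*y - 7) + 45*y^2 + 54*y + 9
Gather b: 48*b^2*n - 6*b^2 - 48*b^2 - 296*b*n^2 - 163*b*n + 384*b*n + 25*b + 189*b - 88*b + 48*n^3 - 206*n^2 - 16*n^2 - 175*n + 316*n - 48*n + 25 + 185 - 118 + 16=b^2*(48*n - 54) + b*(-296*n^2 + 221*n + 126) + 48*n^3 - 222*n^2 + 93*n + 108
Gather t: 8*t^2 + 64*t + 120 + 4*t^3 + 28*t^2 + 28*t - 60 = 4*t^3 + 36*t^2 + 92*t + 60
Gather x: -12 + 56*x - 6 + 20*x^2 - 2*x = 20*x^2 + 54*x - 18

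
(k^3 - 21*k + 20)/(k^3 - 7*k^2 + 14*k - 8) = (k + 5)/(k - 2)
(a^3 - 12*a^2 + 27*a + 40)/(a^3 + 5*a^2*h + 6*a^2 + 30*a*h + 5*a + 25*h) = (a^2 - 13*a + 40)/(a^2 + 5*a*h + 5*a + 25*h)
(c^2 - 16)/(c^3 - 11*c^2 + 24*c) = (c^2 - 16)/(c*(c^2 - 11*c + 24))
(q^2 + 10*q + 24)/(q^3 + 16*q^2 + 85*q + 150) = (q + 4)/(q^2 + 10*q + 25)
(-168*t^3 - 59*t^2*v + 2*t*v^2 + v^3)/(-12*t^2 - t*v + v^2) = (56*t^2 + t*v - v^2)/(4*t - v)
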